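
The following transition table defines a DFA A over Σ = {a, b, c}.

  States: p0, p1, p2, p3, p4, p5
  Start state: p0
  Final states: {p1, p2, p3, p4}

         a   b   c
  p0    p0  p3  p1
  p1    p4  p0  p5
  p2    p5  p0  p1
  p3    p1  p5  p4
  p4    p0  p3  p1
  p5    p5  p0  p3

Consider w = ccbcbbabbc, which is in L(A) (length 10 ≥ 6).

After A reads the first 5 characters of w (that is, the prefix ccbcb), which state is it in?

State sequence: p0 -c-> p1 -c-> p5 -b-> p0 -c-> p1 -b-> p0

After reading 5 characters, A is in state p0.
(This kind of state-tracing is the core of the pumping-lemma construction: with 6 states, pigeonhole forces a repeat within the first 6 steps.)

p0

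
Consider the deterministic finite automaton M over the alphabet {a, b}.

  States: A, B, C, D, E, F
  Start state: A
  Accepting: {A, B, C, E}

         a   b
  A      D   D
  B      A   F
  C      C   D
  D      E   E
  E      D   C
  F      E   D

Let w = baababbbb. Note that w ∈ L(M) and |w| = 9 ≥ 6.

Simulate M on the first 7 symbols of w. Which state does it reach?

Run of M on the first 7 characters of w = b a a b a b b:
  step 0: A  (start)
  step 1: D  (read b: A→D)
  step 2: E  (read a: D→E)
  step 3: D  (read a: E→D)
  step 4: E  (read b: D→E)
  step 5: D  (read a: E→D)
  step 6: E  (read b: D→E)
  step 7: C  (read b: E→C)

After reading 7 characters, M is in state C.

C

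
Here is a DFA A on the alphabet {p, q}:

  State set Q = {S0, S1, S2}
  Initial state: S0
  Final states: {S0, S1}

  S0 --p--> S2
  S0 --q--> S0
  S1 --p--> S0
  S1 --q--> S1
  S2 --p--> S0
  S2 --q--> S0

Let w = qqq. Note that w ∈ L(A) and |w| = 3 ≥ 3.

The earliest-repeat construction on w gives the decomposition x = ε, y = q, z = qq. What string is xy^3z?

qqqqq

xy^3z = ε·q·q·q·qq = qqqqq.
Reading y = q takes A from S0 back to S0, so after x·y·y·y the machine is still in S0, and z then leads to the accepting state S0. Hence qqqqq ∈ L(A).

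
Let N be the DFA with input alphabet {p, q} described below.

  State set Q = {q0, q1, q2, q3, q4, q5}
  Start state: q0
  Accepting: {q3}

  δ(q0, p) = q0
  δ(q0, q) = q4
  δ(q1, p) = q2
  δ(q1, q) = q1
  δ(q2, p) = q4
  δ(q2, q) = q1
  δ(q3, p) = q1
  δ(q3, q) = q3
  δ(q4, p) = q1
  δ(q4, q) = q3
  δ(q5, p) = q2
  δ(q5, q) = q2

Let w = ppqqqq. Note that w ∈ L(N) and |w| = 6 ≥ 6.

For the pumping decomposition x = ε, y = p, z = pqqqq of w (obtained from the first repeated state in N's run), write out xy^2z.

xy^2z = ε·p·p·pqqqq = pppqqqq.
Reading y = p takes N from q0 back to q0, so after x·y·y the machine is still in q0, and z then leads to the accepting state q3. Hence pppqqqq ∈ L(N).

pppqqqq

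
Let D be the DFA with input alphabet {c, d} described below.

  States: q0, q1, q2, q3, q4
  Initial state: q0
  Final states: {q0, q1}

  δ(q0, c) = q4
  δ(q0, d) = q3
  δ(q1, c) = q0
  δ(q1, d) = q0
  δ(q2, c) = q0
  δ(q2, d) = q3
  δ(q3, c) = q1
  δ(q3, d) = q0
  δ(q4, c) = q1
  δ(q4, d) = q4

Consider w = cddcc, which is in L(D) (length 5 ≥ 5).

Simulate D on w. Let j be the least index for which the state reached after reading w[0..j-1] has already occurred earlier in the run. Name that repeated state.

Run of D on w = c d d c c:
  step 0: q0  (start)
  step 1: q4  (read c: q0→q4)
  step 2: q4  (read d: q4→q4)   ← first repeat (q4 seen earlier)
  step 3: q4  (read d: q4→q4)
  step 4: q1  (read c: q4→q1)
  step 5: q0  (read c: q1→q0)

The earliest repeat is at step j = 2: D is in q4, which it already visited at step i = 1.
Pumping length from the standard proof: p = 5 (the number of states). The repeated state found above gives |xy| = j ≤ 5 and |y| = j − i ≥ 1.

q4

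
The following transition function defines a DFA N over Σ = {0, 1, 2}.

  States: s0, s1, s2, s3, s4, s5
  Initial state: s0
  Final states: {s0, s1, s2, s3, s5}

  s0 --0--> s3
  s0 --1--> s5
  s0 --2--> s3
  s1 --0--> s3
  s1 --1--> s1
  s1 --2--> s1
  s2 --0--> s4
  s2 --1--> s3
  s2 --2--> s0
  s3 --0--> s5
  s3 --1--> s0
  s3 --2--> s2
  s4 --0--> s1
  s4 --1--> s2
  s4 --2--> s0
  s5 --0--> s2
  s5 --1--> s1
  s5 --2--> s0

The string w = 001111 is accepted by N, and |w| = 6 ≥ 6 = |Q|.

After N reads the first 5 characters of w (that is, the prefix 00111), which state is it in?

s1

State sequence: s0 -0-> s3 -0-> s5 -1-> s1 -1-> s1 -1-> s1

After reading 5 characters, N is in state s1.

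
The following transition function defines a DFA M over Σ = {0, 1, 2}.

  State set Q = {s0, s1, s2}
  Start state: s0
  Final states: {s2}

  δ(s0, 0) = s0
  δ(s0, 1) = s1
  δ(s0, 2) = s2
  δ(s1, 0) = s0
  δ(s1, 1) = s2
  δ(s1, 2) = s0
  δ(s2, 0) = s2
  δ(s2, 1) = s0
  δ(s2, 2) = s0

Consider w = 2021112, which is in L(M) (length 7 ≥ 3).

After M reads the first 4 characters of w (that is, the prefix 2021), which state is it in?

s1

State sequence: s0 -2-> s2 -0-> s2 -2-> s0 -1-> s1

After reading 4 characters, M is in state s1.
(This kind of state-tracing is the core of the pumping-lemma construction: with 3 states, pigeonhole forces a repeat within the first 3 steps.)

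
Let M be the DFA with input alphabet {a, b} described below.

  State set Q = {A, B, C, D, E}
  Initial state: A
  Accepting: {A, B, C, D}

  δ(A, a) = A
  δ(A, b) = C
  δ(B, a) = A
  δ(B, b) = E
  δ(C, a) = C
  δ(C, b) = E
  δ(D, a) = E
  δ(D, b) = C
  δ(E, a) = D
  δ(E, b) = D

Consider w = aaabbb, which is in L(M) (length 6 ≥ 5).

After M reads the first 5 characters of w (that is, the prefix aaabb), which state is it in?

Run of M on the first 5 characters of w = a a a b b:
  step 0: A  (start)
  step 1: A  (read a: A→A)
  step 2: A  (read a: A→A)
  step 3: A  (read a: A→A)
  step 4: C  (read b: A→C)
  step 5: E  (read b: C→E)

After reading 5 characters, M is in state E.
(This kind of state-tracing is the core of the pumping-lemma construction: with 5 states, pigeonhole forces a repeat within the first 5 steps.)

E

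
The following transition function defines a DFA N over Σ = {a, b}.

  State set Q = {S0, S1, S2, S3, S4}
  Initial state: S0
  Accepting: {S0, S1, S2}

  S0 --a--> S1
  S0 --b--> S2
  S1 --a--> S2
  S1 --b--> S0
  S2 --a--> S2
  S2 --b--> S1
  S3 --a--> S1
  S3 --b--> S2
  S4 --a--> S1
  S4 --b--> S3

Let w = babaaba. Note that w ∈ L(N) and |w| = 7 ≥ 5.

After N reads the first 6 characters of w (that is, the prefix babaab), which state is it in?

State sequence: S0 -b-> S2 -a-> S2 -b-> S1 -a-> S2 -a-> S2 -b-> S1

After reading 6 characters, N is in state S1.

S1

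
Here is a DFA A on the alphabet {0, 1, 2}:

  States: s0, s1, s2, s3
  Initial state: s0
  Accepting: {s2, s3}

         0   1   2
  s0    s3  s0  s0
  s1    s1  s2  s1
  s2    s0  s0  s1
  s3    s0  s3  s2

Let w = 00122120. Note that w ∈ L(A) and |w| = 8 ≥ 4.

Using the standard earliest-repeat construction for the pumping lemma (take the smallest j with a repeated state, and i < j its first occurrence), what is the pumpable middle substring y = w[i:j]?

00

Run of A on w = 0 0 1 2 2 1 2 0:
  step 0: s0  (start)
  step 1: s3  (read 0: s0→s3)
  step 2: s0  (read 0: s3→s0)   ← first repeat (s0 seen earlier)
  step 3: s0  (read 1: s0→s0)
  step 4: s0  (read 2: s0→s0)
  step 5: s0  (read 2: s0→s0)
  step 6: s0  (read 1: s0→s0)
  step 7: s0  (read 2: s0→s0)
  step 8: s3  (read 0: s0→s3)

So i = 0, j = 2, giving x = w[0:0] = ε, y = w[0:2] = 00, z = w[2:8] = 122120.
Check: |xy| = 2 ≤ 4 and |y| = 2 ≥ 1. Reading y takes A from s0 back to s0, so every xyⁱz is accepted.
With |Q| = 4, pigeonhole forces a state repeat no later than step 4; the substring read between the first and second visits to that state can be pumped.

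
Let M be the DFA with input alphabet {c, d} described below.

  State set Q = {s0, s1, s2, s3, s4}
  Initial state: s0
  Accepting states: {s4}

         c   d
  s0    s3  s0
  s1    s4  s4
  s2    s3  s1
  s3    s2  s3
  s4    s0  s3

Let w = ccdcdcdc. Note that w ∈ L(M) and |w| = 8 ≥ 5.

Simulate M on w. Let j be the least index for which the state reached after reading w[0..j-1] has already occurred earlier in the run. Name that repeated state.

Run of M on w = c c d c d c d c:
  step 0: s0  (start)
  step 1: s3  (read c: s0→s3)
  step 2: s2  (read c: s3→s2)
  step 3: s1  (read d: s2→s1)
  step 4: s4  (read c: s1→s4)
  step 5: s3  (read d: s4→s3)   ← first repeat (s3 seen earlier)
  step 6: s2  (read c: s3→s2)
  step 7: s1  (read d: s2→s1)
  step 8: s4  (read c: s1→s4)

The earliest repeat is at step j = 5: M is in s3, which it already visited at step i = 1.

s3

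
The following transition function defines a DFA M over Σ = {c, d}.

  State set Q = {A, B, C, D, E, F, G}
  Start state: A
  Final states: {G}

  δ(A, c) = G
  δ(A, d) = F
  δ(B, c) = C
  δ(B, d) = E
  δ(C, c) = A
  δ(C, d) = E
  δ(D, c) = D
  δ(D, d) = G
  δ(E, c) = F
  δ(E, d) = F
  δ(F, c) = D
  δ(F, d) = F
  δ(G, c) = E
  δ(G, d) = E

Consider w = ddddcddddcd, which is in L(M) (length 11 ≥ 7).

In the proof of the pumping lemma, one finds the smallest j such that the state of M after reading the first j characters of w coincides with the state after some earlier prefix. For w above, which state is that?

F

State sequence: A -d-> F -d-> F -d-> F -d-> F -c-> D -d-> G -d-> E -d-> F -d-> F -c-> D -d-> G
First repeat at step 2: F was already visited.

The earliest repeat is at step j = 2: M is in F, which it already visited at step i = 1.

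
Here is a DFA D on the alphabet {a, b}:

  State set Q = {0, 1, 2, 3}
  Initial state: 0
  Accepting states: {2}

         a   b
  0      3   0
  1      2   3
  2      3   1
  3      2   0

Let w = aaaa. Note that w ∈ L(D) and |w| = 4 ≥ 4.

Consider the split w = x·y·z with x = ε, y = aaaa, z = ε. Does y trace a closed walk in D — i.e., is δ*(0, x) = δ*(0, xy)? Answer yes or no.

State sequence: 0 -a-> 3 -a-> 2 -a-> 3 -a-> 2

After x (step 0): 0. After xy (step 4): 2.
They differ (0 ≠ 2), so y is not a cycle from the state after x; this split is not the one the pumping-lemma construction produces, and pumping y need not keep the string in L(D).

no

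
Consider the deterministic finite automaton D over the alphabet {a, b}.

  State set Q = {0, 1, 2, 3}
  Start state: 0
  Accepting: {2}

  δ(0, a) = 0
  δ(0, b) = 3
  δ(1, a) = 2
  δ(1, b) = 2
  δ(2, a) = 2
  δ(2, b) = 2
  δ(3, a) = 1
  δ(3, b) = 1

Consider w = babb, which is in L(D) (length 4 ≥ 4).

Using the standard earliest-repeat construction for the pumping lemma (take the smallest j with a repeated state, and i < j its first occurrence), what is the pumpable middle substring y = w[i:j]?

b

Run of D on w = b a b b:
  step 0: 0  (start)
  step 1: 3  (read b: 0→3)
  step 2: 1  (read a: 3→1)
  step 3: 2  (read b: 1→2)
  step 4: 2  (read b: 2→2)   ← first repeat (2 seen earlier)

So i = 3, j = 4, giving x = w[0:3] = bab, y = w[3:4] = b, z = w[4:4] = ε.
Check: |xy| = 4 ≤ 4 and |y| = 1 ≥ 1. Reading y takes D from 2 back to 2, so every xyⁱz is accepted.
The DFA has 4 states, so the proof of the pumping lemma guarantees a repeated state among the first 4+1 visited; the segment between the two visits is the pumpable y.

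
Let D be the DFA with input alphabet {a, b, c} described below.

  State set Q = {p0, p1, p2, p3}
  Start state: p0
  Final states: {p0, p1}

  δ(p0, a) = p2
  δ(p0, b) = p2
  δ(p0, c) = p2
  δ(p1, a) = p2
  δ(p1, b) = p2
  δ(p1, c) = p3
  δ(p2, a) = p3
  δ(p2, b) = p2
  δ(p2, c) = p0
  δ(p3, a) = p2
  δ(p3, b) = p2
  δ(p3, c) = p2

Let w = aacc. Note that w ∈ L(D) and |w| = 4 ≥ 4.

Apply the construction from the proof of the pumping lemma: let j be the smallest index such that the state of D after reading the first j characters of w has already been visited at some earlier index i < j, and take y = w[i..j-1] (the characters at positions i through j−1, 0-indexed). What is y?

State sequence: p0 -a-> p2 -a-> p3 -c-> p2 -c-> p0
First repeat at step 3: p2 was already visited.

So i = 1, j = 3, giving x = w[0:1] = a, y = w[1:3] = ac, z = w[3:4] = c.
Check: |xy| = 3 ≤ 4 and |y| = 2 ≥ 1. Reading y takes D from p2 back to p2, so every xyⁱz is accepted.

ac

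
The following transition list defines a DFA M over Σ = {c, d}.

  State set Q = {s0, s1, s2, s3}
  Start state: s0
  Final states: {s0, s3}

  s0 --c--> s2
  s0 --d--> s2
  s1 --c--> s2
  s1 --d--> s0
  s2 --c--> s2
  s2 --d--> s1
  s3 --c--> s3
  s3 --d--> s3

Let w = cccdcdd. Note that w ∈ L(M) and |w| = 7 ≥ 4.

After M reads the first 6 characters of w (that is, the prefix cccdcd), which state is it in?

Run of M on the first 6 characters of w = c c c d c d:
  step 0: s0  (start)
  step 1: s2  (read c: s0→s2)
  step 2: s2  (read c: s2→s2)
  step 3: s2  (read c: s2→s2)
  step 4: s1  (read d: s2→s1)
  step 5: s2  (read c: s1→s2)
  step 6: s1  (read d: s2→s1)

After reading 6 characters, M is in state s1.

s1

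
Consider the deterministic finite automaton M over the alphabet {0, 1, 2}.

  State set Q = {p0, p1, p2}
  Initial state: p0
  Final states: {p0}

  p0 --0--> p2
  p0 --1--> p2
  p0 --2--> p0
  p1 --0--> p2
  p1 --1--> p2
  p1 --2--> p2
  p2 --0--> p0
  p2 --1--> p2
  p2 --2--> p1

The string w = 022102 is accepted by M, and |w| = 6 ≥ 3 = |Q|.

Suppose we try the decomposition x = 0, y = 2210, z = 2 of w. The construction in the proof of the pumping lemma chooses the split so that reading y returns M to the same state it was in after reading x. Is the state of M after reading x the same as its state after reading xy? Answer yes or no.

Run of M on the first 5 characters of w = 0 2 2 1 0:
  step 0: p0  (start)
  step 1: p2  (read 0: p0→p2)
  step 2: p1  (read 2: p2→p1)
  step 3: p2  (read 2: p1→p2)
  step 4: p2  (read 1: p2→p2)
  step 5: p0  (read 0: p2→p0)

After x (step 1): p2. After xy (step 5): p0.
They differ (p2 ≠ p0), so y is not a cycle from the state after x; this split is not the one the pumping-lemma construction produces, and pumping y need not keep the string in L(M).

no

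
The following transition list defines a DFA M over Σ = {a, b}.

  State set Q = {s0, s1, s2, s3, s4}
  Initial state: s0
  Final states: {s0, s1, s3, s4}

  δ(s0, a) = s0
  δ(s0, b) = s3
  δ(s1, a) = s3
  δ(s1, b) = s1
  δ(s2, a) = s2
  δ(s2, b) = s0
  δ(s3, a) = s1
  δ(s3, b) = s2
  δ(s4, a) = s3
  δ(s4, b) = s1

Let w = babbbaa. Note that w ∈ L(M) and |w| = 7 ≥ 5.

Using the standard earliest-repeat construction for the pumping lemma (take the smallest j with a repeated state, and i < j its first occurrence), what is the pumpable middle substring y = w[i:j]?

State sequence: s0 -b-> s3 -a-> s1 -b-> s1 -b-> s1 -b-> s1 -a-> s3 -a-> s1
First repeat at step 3: s1 was already visited.

So i = 2, j = 3, giving x = w[0:2] = ba, y = w[2:3] = b, z = w[3:7] = bbaa.
Check: |xy| = 3 ≤ 5 and |y| = 1 ≥ 1. Reading y takes M from s1 back to s1, so every xyⁱz is accepted.
Since M has 5 states, any run of length ≥ 5 visits 5+1 states, so by pigeonhole some state repeats within the first 5 steps — that repeat gives the pumpable loop.

b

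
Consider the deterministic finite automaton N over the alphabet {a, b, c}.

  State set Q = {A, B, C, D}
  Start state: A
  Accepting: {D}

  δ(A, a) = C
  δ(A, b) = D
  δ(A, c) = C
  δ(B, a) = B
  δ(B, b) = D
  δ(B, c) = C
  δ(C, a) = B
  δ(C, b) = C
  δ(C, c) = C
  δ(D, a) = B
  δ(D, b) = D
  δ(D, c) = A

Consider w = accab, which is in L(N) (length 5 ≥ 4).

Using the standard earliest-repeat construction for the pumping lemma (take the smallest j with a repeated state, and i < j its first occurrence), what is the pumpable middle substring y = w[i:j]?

State sequence: A -a-> C -c-> C -c-> C -a-> B -b-> D
First repeat at step 2: C was already visited.

So i = 1, j = 2, giving x = w[0:1] = a, y = w[1:2] = c, z = w[2:5] = cab.
Check: |xy| = 2 ≤ 4 and |y| = 1 ≥ 1. Reading y takes N from C back to C, so every xyⁱz is accepted.

c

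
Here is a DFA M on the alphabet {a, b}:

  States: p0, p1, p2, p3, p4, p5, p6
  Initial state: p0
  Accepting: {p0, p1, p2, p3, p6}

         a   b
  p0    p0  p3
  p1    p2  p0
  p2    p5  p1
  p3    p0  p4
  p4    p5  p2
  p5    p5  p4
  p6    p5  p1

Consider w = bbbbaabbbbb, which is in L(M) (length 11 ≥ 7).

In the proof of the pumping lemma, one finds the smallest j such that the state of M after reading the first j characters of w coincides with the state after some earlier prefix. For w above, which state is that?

p2

Run of M on w = b b b b a a b b b b b:
  step 0: p0  (start)
  step 1: p3  (read b: p0→p3)
  step 2: p4  (read b: p3→p4)
  step 3: p2  (read b: p4→p2)
  step 4: p1  (read b: p2→p1)
  step 5: p2  (read a: p1→p2)   ← first repeat (p2 seen earlier)
  step 6: p5  (read a: p2→p5)
  step 7: p4  (read b: p5→p4)
  step 8: p2  (read b: p4→p2)
  step 9: p1  (read b: p2→p1)
  step 10: p0  (read b: p1→p0)
  step 11: p3  (read b: p0→p3)

The earliest repeat is at step j = 5: M is in p2, which it already visited at step i = 3.
The DFA has 7 states, so the proof of the pumping lemma guarantees a repeated state among the first 7+1 visited; the segment between the two visits is the pumpable y.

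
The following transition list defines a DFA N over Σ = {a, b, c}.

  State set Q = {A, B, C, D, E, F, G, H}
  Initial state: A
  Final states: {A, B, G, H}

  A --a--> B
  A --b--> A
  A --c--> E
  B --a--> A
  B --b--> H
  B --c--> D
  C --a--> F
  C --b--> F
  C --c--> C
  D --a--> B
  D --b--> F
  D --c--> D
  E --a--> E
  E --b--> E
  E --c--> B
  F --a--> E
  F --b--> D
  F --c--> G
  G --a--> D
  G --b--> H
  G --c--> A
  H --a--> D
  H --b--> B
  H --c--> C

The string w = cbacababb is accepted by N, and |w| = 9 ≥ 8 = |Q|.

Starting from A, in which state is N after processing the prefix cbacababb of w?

B

State sequence: A -c-> E -b-> E -a-> E -c-> B -a-> A -b-> A -a-> B -b-> H -b-> B

After reading 9 characters, N is in state B.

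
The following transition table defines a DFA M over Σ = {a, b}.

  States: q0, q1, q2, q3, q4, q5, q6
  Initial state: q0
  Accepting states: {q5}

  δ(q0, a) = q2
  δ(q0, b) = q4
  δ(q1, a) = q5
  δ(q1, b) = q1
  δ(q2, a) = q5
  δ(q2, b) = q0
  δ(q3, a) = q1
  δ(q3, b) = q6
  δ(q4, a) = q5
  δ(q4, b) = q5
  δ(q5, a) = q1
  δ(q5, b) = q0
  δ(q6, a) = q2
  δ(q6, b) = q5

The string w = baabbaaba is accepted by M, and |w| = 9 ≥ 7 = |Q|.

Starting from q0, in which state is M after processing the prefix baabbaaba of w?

q5

State sequence: q0 -b-> q4 -a-> q5 -a-> q1 -b-> q1 -b-> q1 -a-> q5 -a-> q1 -b-> q1 -a-> q5

After reading 9 characters, M is in state q5.
(This kind of state-tracing is the core of the pumping-lemma construction: with 7 states, pigeonhole forces a repeat within the first 7 steps.)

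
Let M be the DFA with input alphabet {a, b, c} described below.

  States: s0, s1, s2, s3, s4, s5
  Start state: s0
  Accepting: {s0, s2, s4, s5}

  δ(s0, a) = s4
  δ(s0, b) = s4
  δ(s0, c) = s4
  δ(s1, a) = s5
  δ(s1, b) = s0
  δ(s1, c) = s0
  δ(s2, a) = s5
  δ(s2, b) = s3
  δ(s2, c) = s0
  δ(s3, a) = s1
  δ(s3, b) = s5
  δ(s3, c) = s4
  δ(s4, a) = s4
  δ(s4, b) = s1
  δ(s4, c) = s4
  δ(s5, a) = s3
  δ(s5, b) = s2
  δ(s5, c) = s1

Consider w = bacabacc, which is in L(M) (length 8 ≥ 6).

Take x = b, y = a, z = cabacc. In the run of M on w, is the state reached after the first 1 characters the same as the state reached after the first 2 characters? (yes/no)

yes

State sequence: s0 -b-> s4 -a-> s4

After x (step 1): s4. After xy (step 2): s4.
They match, so y = a drives M around a cycle from s4 back to itself; pumping y any number of times keeps M in s4 before reading z, and xyⁱz ∈ L(M) for every i ≥ 0.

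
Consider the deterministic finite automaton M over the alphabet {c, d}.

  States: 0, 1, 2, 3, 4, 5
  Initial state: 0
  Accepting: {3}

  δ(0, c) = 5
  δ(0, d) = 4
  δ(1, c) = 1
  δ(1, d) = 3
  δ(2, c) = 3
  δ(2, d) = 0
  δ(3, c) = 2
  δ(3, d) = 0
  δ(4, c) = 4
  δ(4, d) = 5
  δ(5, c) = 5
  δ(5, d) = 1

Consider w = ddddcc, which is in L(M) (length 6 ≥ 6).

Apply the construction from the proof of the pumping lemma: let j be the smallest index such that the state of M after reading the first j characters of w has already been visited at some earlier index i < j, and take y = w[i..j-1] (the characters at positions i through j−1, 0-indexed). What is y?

State sequence: 0 -d-> 4 -d-> 5 -d-> 1 -d-> 3 -c-> 2 -c-> 3
First repeat at step 6: 3 was already visited.

So i = 4, j = 6, giving x = w[0:4] = dddd, y = w[4:6] = cc, z = w[6:6] = ε.
Check: |xy| = 6 ≤ 6 and |y| = 2 ≥ 1. Reading y takes M from 3 back to 3, so every xyⁱz is accepted.
The DFA has 6 states, so the proof of the pumping lemma guarantees a repeated state among the first 6+1 visited; the segment between the two visits is the pumpable y.

cc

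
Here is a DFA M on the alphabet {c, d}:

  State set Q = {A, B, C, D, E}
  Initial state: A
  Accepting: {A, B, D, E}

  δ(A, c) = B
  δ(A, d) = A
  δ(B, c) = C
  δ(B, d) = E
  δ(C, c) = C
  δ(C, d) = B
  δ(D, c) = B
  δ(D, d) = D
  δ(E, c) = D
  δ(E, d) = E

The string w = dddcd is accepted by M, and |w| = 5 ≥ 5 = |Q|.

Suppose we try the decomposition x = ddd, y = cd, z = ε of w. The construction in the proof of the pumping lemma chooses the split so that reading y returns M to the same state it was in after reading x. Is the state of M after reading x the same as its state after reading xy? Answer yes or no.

Run of M on the first 5 characters of w = d d d c d:
  step 0: A  (start)
  step 1: A  (read d: A→A)
  step 2: A  (read d: A→A)
  step 3: A  (read d: A→A)
  step 4: B  (read c: A→B)
  step 5: E  (read d: B→E)

After x (step 3): A. After xy (step 5): E.
They differ (A ≠ E), so y is not a cycle from the state after x; this split is not the one the pumping-lemma construction produces, and pumping y need not keep the string in L(M).

no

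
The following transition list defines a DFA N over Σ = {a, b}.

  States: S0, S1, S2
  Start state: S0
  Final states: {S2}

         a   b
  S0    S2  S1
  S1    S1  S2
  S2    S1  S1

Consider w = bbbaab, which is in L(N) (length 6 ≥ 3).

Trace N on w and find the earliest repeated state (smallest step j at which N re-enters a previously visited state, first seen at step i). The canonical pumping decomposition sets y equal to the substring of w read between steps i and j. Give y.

State sequence: S0 -b-> S1 -b-> S2 -b-> S1 -a-> S1 -a-> S1 -b-> S2
First repeat at step 3: S1 was already visited.

So i = 1, j = 3, giving x = w[0:1] = b, y = w[1:3] = bb, z = w[3:6] = aab.
Check: |xy| = 3 ≤ 3 and |y| = 2 ≥ 1. Reading y takes N from S1 back to S1, so every xyⁱz is accepted.
Pumping length from the standard proof: p = 3 (the number of states). The repeated state found above gives |xy| = j ≤ 3 and |y| = j − i ≥ 1.

bb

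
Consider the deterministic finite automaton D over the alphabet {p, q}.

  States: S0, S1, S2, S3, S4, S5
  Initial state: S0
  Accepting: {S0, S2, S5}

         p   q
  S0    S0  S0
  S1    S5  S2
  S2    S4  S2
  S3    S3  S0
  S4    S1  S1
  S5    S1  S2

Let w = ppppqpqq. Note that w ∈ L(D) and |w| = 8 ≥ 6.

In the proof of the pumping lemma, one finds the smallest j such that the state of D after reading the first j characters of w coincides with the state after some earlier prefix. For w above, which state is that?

S0

State sequence: S0 -p-> S0 -p-> S0 -p-> S0 -p-> S0 -q-> S0 -p-> S0 -q-> S0 -q-> S0
First repeat at step 1: S0 was already visited.

The earliest repeat is at step j = 1: D is in S0, which it already visited at step i = 0.
Pumping length from the standard proof: p = 6 (the number of states). The repeated state found above gives |xy| = j ≤ 6 and |y| = j − i ≥ 1.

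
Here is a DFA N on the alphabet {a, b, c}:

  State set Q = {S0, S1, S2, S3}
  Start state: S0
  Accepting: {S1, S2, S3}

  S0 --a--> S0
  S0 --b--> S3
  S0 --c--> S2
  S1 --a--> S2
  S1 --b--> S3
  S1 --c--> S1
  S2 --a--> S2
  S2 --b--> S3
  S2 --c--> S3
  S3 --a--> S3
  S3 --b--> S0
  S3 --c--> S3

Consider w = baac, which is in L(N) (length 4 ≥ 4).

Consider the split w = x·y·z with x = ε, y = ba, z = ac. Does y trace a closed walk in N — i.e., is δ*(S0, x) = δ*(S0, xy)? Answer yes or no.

no

Run of N on the first 2 characters of w = b a:
  step 0: S0  (start)
  step 1: S3  (read b: S0→S3)
  step 2: S3  (read a: S3→S3)

After x (step 0): S0. After xy (step 2): S3.
They differ (S0 ≠ S3), so y is not a cycle from the state after x; this split is not the one the pumping-lemma construction produces, and pumping y need not keep the string in L(N).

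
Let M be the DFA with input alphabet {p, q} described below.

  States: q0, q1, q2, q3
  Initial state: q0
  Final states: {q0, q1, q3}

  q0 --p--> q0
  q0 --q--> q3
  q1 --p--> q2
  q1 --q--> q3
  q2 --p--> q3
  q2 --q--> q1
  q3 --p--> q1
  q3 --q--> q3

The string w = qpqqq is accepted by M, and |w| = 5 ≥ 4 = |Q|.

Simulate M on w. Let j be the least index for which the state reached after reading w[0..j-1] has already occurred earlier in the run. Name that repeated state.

Run of M on w = q p q q q:
  step 0: q0  (start)
  step 1: q3  (read q: q0→q3)
  step 2: q1  (read p: q3→q1)
  step 3: q3  (read q: q1→q3)   ← first repeat (q3 seen earlier)
  step 4: q3  (read q: q3→q3)
  step 5: q3  (read q: q3→q3)

The earliest repeat is at step j = 3: M is in q3, which it already visited at step i = 1.
The DFA has 4 states, so the proof of the pumping lemma guarantees a repeated state among the first 4+1 visited; the segment between the two visits is the pumpable y.

q3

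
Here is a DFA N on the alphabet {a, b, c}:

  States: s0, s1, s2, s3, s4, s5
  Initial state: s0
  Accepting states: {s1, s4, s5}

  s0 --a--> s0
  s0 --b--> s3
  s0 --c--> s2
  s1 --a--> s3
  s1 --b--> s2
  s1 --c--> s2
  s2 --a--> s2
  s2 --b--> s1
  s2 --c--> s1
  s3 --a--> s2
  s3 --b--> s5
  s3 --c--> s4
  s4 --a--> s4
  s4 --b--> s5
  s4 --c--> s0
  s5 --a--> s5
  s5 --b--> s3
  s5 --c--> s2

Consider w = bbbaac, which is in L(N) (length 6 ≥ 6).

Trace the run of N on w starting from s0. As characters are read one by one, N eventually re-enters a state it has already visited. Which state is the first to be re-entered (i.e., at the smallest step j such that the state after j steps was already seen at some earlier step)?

s3

Run of N on w = b b b a a c:
  step 0: s0  (start)
  step 1: s3  (read b: s0→s3)
  step 2: s5  (read b: s3→s5)
  step 3: s3  (read b: s5→s3)   ← first repeat (s3 seen earlier)
  step 4: s2  (read a: s3→s2)
  step 5: s2  (read a: s2→s2)
  step 6: s1  (read c: s2→s1)

The earliest repeat is at step j = 3: N is in s3, which it already visited at step i = 1.
The DFA has 6 states, so the proof of the pumping lemma guarantees a repeated state among the first 6+1 visited; the segment between the two visits is the pumpable y.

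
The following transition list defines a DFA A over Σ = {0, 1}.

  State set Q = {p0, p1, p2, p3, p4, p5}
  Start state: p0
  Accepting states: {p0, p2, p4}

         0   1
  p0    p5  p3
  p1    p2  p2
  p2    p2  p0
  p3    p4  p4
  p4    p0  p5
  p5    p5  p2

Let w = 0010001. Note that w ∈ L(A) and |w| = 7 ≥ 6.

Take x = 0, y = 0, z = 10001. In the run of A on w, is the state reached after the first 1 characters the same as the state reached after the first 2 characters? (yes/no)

yes

State sequence: p0 -0-> p5 -0-> p5

After x (step 1): p5. After xy (step 2): p5.
They match, so y = 0 drives A around a cycle from p5 back to itself; pumping y any number of times keeps A in p5 before reading z, and xyⁱz ∈ L(A) for every i ≥ 0.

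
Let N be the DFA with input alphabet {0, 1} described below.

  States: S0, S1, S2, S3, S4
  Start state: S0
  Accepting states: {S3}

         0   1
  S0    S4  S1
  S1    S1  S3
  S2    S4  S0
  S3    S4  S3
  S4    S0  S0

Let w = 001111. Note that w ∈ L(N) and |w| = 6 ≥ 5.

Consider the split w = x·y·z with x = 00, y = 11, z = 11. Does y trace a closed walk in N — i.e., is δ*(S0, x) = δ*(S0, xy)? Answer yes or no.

State sequence: S0 -0-> S4 -0-> S0 -1-> S1 -1-> S3

After x (step 2): S0. After xy (step 4): S3.
They differ (S0 ≠ S3), so y is not a cycle from the state after x; this split is not the one the pumping-lemma construction produces, and pumping y need not keep the string in L(N).

no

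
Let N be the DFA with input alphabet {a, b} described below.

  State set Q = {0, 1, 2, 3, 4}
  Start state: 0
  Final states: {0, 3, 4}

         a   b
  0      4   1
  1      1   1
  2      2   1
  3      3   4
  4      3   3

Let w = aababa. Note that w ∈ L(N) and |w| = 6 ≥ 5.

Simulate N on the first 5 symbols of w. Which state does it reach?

Run of N on the first 5 characters of w = a a b a b:
  step 0: 0  (start)
  step 1: 4  (read a: 0→4)
  step 2: 3  (read a: 4→3)
  step 3: 4  (read b: 3→4)
  step 4: 3  (read a: 4→3)
  step 5: 4  (read b: 3→4)

After reading 5 characters, N is in state 4.
(This kind of state-tracing is the core of the pumping-lemma construction: with 5 states, pigeonhole forces a repeat within the first 5 steps.)

4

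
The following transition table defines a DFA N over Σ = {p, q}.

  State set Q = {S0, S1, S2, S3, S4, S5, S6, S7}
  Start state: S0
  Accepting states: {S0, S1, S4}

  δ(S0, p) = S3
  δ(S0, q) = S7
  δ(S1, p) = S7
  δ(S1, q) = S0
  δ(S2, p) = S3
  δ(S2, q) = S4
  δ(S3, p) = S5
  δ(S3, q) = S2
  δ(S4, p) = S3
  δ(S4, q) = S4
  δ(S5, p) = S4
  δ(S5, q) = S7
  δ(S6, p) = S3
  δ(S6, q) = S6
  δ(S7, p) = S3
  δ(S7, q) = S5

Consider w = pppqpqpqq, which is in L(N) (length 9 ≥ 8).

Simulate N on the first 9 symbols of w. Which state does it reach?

S4

State sequence: S0 -p-> S3 -p-> S5 -p-> S4 -q-> S4 -p-> S3 -q-> S2 -p-> S3 -q-> S2 -q-> S4

After reading 9 characters, N is in state S4.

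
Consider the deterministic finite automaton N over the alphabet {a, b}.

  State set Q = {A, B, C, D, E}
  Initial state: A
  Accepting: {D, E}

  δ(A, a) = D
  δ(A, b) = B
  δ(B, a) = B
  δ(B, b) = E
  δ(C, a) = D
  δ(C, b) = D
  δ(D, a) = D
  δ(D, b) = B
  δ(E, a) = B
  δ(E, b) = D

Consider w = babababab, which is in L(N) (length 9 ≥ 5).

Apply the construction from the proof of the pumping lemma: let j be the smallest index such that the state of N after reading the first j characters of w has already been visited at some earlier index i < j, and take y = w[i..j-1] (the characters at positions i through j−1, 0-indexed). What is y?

a

Run of N on w = b a b a b a b a b:
  step 0: A  (start)
  step 1: B  (read b: A→B)
  step 2: B  (read a: B→B)   ← first repeat (B seen earlier)
  step 3: E  (read b: B→E)
  step 4: B  (read a: E→B)
  step 5: E  (read b: B→E)
  step 6: B  (read a: E→B)
  step 7: E  (read b: B→E)
  step 8: B  (read a: E→B)
  step 9: E  (read b: B→E)

So i = 1, j = 2, giving x = w[0:1] = b, y = w[1:2] = a, z = w[2:9] = bababab.
Check: |xy| = 2 ≤ 5 and |y| = 1 ≥ 1. Reading y takes N from B back to B, so every xyⁱz is accepted.
Pumping length from the standard proof: p = 5 (the number of states). The repeated state found above gives |xy| = j ≤ 5 and |y| = j − i ≥ 1.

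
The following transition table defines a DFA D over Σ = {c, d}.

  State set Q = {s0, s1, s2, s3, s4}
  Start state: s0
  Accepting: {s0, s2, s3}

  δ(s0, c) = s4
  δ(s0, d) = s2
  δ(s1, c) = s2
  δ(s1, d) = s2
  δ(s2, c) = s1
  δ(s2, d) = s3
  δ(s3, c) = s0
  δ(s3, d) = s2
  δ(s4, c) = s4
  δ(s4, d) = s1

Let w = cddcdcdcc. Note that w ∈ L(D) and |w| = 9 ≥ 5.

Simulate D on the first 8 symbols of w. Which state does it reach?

s1

State sequence: s0 -c-> s4 -d-> s1 -d-> s2 -c-> s1 -d-> s2 -c-> s1 -d-> s2 -c-> s1

After reading 8 characters, D is in state s1.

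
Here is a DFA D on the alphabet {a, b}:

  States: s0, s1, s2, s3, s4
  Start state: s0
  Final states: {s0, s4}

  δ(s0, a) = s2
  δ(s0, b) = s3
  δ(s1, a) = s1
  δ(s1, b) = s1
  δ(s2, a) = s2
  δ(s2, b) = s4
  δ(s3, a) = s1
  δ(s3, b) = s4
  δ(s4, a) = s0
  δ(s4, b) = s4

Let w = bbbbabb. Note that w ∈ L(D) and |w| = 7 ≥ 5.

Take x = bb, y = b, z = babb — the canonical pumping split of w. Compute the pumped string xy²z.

xy^2z = bb·b·b·babb = bbbbbabb.
Reading y = b takes D from s4 back to s4, so after x·y·y the machine is still in s4, and z then leads to the accepting state s4. Hence bbbbbabb ∈ L(D).

bbbbbabb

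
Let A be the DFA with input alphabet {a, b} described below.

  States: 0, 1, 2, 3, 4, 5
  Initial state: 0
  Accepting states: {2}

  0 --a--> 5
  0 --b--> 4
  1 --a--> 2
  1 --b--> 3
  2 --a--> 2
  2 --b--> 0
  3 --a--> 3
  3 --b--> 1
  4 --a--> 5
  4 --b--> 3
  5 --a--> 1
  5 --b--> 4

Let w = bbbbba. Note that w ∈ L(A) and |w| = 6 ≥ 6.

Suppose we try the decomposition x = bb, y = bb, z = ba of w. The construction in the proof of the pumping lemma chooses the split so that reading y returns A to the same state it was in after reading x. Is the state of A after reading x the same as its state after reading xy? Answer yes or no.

Run of A on the first 4 characters of w = b b b b:
  step 0: 0  (start)
  step 1: 4  (read b: 0→4)
  step 2: 3  (read b: 4→3)
  step 3: 1  (read b: 3→1)
  step 4: 3  (read b: 1→3)

After x (step 2): 3. After xy (step 4): 3.
They match, so y = bb drives A around a cycle from 3 back to itself; pumping y any number of times keeps A in 3 before reading z, and xyⁱz ∈ L(A) for every i ≥ 0.

yes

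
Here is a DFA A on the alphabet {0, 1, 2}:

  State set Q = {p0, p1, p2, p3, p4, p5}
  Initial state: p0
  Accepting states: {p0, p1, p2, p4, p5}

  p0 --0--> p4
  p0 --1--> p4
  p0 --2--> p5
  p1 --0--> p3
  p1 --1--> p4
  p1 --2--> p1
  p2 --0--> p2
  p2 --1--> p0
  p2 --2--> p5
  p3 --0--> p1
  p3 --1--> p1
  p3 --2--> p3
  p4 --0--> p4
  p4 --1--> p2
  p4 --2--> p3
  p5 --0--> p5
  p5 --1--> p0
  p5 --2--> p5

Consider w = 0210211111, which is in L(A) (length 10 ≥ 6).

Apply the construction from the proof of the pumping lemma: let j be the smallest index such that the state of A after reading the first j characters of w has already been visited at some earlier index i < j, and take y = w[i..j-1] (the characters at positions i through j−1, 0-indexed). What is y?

State sequence: p0 -0-> p4 -2-> p3 -1-> p1 -0-> p3 -2-> p3 -1-> p1 -1-> p4 -1-> p2 -1-> p0 -1-> p4
First repeat at step 4: p3 was already visited.

So i = 2, j = 4, giving x = w[0:2] = 02, y = w[2:4] = 10, z = w[4:10] = 211111.
Check: |xy| = 4 ≤ 6 and |y| = 2 ≥ 1. Reading y takes A from p3 back to p3, so every xyⁱz is accepted.

10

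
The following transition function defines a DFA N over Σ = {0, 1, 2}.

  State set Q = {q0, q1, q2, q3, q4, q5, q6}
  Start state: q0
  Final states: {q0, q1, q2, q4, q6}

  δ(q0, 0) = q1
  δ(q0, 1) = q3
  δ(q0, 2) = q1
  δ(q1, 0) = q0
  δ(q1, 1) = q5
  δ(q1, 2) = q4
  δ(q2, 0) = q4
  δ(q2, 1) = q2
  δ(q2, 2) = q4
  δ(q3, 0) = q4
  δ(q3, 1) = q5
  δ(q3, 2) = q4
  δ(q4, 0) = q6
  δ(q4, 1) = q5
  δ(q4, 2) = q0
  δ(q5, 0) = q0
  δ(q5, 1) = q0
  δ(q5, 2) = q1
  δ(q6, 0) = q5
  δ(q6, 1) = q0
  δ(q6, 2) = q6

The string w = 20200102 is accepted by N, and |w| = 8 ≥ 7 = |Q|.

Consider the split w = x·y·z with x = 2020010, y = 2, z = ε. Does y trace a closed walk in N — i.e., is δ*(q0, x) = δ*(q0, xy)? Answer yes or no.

no

Run of N on the first 8 characters of w = 2 0 2 0 0 1 0 2:
  step 0: q0  (start)
  step 1: q1  (read 2: q0→q1)
  step 2: q0  (read 0: q1→q0)
  step 3: q1  (read 2: q0→q1)
  step 4: q0  (read 0: q1→q0)
  step 5: q1  (read 0: q0→q1)
  step 6: q5  (read 1: q1→q5)
  step 7: q0  (read 0: q5→q0)
  step 8: q1  (read 2: q0→q1)

After x (step 7): q0. After xy (step 8): q1.
They differ (q0 ≠ q1), so y is not a cycle from the state after x; this split is not the one the pumping-lemma construction produces, and pumping y need not keep the string in L(N).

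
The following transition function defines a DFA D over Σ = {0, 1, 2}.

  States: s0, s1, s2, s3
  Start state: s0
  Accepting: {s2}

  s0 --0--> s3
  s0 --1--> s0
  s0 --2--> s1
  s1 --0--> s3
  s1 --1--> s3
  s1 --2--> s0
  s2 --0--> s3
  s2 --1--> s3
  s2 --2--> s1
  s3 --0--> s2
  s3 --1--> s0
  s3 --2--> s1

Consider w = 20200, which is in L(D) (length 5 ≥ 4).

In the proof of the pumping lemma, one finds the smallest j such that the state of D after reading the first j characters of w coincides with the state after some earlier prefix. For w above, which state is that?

s1

Run of D on w = 2 0 2 0 0:
  step 0: s0  (start)
  step 1: s1  (read 2: s0→s1)
  step 2: s3  (read 0: s1→s3)
  step 3: s1  (read 2: s3→s1)   ← first repeat (s1 seen earlier)
  step 4: s3  (read 0: s1→s3)
  step 5: s2  (read 0: s3→s2)

The earliest repeat is at step j = 3: D is in s1, which it already visited at step i = 1.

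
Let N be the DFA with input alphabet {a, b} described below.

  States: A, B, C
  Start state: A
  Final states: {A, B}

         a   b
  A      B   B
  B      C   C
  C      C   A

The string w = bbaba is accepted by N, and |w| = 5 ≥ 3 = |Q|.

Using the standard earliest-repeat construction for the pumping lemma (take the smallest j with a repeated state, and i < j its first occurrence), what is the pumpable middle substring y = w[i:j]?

a

Run of N on w = b b a b a:
  step 0: A  (start)
  step 1: B  (read b: A→B)
  step 2: C  (read b: B→C)
  step 3: C  (read a: C→C)   ← first repeat (C seen earlier)
  step 4: A  (read b: C→A)
  step 5: B  (read a: A→B)

So i = 2, j = 3, giving x = w[0:2] = bb, y = w[2:3] = a, z = w[3:5] = ba.
Check: |xy| = 3 ≤ 3 and |y| = 1 ≥ 1. Reading y takes N from C back to C, so every xyⁱz is accepted.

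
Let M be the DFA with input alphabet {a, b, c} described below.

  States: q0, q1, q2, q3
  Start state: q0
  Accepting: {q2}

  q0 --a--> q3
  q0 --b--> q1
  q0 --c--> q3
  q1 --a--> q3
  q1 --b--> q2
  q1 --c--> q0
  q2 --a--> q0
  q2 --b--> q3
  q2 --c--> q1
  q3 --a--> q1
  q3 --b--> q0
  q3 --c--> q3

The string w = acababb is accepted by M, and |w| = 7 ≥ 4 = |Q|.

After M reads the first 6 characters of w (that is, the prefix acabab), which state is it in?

q1

State sequence: q0 -a-> q3 -c-> q3 -a-> q1 -b-> q2 -a-> q0 -b-> q1

After reading 6 characters, M is in state q1.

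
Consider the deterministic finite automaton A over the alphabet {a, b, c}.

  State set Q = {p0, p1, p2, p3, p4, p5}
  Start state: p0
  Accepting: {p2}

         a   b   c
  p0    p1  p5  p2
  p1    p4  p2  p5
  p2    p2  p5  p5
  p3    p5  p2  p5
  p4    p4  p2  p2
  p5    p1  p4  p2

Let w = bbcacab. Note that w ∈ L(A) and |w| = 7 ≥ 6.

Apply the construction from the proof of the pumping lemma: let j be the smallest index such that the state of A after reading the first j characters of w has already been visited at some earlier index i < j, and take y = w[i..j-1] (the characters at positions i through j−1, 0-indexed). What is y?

State sequence: p0 -b-> p5 -b-> p4 -c-> p2 -a-> p2 -c-> p5 -a-> p1 -b-> p2
First repeat at step 4: p2 was already visited.

So i = 3, j = 4, giving x = w[0:3] = bbc, y = w[3:4] = a, z = w[4:7] = cab.
Check: |xy| = 4 ≤ 6 and |y| = 1 ≥ 1. Reading y takes A from p2 back to p2, so every xyⁱz is accepted.

a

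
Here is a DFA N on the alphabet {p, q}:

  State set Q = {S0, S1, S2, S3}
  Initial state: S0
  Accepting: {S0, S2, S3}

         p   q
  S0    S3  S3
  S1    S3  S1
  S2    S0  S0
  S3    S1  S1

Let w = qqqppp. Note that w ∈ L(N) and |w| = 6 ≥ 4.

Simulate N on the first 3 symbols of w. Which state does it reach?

Run of N on the first 3 characters of w = q q q:
  step 0: S0  (start)
  step 1: S3  (read q: S0→S3)
  step 2: S1  (read q: S3→S1)
  step 3: S1  (read q: S1→S1)

After reading 3 characters, N is in state S1.
(This kind of state-tracing is the core of the pumping-lemma construction: with 4 states, pigeonhole forces a repeat within the first 4 steps.)

S1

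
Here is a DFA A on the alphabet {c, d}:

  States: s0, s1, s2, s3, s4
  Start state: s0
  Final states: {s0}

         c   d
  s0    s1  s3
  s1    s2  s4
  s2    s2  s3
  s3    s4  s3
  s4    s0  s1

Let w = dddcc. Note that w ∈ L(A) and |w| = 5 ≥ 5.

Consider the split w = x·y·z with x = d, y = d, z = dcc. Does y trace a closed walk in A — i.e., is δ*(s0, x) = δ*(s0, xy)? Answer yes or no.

State sequence: s0 -d-> s3 -d-> s3

After x (step 1): s3. After xy (step 2): s3.
They match, so y = d drives A around a cycle from s3 back to itself; pumping y any number of times keeps A in s3 before reading z, and xyⁱz ∈ L(A) for every i ≥ 0.

yes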